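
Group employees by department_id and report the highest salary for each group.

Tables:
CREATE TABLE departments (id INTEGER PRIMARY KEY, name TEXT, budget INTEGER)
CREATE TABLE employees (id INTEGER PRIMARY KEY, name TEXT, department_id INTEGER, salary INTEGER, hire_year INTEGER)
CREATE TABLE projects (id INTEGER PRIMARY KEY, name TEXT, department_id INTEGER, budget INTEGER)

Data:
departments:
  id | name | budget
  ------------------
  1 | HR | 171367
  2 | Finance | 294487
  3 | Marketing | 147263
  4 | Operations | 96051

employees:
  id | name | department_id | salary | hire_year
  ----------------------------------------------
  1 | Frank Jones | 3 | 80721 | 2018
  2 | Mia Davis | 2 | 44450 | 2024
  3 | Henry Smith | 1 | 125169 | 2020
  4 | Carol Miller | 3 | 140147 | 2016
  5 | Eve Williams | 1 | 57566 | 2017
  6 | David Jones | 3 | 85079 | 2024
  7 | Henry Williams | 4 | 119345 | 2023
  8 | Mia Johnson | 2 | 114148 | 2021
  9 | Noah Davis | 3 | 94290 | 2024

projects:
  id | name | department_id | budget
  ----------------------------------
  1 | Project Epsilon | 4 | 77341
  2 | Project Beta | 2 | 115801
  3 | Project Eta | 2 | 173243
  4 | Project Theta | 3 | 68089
SELECT department_id, MAX(salary) AS max_salary FROM employees GROUP BY department_id

Execution result:
department_id | max_salary
1 | 125169
2 | 114148
3 | 140147
4 | 119345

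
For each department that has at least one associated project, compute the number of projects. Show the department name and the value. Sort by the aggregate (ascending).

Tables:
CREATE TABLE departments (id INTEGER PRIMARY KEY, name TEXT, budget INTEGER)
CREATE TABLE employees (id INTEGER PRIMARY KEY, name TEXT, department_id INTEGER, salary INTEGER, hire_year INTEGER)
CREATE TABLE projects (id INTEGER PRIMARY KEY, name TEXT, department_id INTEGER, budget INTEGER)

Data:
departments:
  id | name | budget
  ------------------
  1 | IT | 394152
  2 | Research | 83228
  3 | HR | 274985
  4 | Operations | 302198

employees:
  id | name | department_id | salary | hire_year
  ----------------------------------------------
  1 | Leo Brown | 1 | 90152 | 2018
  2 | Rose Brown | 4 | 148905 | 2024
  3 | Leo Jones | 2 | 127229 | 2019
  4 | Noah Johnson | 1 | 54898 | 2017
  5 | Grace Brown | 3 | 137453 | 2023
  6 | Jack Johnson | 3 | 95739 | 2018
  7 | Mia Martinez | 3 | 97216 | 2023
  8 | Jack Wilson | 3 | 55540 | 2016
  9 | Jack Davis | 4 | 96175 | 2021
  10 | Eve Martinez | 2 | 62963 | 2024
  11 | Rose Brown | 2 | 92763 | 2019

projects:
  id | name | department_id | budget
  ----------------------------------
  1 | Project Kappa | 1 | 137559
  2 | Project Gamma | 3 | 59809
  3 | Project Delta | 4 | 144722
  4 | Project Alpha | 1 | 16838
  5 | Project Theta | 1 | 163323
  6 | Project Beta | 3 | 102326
SELECT p.name, COUNT(*) AS n FROM projects c JOIN departments p ON c.department_id = p.id GROUP BY p.id, p.name ORDER BY n ASC

Execution result:
name | n
Operations | 1
HR | 2
IT | 3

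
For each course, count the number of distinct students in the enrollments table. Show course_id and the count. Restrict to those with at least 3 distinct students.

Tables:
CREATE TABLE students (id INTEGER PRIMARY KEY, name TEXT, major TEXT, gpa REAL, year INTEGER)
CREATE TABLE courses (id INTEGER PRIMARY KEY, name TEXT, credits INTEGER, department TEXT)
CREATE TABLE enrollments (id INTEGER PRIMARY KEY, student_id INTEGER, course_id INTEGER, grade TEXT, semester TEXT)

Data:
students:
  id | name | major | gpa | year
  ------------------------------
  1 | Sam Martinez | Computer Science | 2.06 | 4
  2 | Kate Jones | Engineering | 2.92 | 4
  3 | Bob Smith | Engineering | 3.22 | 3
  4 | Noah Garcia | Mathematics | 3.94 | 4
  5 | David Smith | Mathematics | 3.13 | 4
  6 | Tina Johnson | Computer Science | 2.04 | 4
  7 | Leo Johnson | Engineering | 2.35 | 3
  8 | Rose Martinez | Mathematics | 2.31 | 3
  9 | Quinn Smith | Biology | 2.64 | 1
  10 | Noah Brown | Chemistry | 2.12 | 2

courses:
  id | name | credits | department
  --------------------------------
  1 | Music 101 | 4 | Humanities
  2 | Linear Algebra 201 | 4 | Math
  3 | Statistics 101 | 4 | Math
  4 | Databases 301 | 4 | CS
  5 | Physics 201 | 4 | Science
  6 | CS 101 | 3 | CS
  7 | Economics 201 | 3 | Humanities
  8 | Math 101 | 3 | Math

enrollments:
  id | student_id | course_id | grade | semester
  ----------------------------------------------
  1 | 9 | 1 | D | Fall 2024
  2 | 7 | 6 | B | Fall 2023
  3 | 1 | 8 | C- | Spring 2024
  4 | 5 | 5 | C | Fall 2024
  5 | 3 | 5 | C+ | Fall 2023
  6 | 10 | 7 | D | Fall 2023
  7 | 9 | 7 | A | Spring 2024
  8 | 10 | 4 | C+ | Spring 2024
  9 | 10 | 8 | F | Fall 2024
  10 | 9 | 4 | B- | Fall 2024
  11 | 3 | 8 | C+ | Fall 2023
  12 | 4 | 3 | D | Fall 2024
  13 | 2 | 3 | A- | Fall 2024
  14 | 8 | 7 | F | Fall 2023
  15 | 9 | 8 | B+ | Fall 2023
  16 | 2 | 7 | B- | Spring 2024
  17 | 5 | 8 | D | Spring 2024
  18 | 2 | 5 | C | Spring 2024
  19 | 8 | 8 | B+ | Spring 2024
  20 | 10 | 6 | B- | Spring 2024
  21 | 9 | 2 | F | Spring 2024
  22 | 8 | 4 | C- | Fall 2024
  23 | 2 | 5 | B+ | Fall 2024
SELECT course_id, COUNT(DISTINCT student_id) AS distinct_student_count FROM enrollments GROUP BY course_id HAVING COUNT(DISTINCT student_id) >= 3

Execution result:
course_id | distinct_student_count
4 | 3
5 | 3
7 | 4
8 | 6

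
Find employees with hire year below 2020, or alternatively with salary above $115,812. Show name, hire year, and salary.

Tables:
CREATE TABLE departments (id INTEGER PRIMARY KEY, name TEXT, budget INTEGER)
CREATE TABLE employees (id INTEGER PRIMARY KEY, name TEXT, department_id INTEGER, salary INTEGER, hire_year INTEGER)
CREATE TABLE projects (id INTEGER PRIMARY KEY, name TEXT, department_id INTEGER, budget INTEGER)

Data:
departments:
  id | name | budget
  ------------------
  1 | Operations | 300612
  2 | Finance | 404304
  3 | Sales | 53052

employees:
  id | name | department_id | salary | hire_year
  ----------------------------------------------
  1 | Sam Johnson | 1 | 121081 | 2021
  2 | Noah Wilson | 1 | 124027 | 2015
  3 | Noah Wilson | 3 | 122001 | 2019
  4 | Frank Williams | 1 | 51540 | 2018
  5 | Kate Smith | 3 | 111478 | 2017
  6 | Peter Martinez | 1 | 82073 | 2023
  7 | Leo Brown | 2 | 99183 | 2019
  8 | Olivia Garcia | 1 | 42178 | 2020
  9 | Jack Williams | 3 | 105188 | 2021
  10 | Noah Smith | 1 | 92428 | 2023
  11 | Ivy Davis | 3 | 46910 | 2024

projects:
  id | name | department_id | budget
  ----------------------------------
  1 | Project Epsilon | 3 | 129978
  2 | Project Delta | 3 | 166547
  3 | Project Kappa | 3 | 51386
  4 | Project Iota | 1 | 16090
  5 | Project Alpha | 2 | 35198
SELECT name, hire_year, salary FROM employees WHERE hire_year < 2020 OR salary > 115812

Execution result:
name | hire_year | salary
Sam Johnson | 2021 | 121081
Noah Wilson | 2015 | 124027
Noah Wilson | 2019 | 122001
Frank Williams | 2018 | 51540
Kate Smith | 2017 | 111478
Leo Brown | 2019 | 99183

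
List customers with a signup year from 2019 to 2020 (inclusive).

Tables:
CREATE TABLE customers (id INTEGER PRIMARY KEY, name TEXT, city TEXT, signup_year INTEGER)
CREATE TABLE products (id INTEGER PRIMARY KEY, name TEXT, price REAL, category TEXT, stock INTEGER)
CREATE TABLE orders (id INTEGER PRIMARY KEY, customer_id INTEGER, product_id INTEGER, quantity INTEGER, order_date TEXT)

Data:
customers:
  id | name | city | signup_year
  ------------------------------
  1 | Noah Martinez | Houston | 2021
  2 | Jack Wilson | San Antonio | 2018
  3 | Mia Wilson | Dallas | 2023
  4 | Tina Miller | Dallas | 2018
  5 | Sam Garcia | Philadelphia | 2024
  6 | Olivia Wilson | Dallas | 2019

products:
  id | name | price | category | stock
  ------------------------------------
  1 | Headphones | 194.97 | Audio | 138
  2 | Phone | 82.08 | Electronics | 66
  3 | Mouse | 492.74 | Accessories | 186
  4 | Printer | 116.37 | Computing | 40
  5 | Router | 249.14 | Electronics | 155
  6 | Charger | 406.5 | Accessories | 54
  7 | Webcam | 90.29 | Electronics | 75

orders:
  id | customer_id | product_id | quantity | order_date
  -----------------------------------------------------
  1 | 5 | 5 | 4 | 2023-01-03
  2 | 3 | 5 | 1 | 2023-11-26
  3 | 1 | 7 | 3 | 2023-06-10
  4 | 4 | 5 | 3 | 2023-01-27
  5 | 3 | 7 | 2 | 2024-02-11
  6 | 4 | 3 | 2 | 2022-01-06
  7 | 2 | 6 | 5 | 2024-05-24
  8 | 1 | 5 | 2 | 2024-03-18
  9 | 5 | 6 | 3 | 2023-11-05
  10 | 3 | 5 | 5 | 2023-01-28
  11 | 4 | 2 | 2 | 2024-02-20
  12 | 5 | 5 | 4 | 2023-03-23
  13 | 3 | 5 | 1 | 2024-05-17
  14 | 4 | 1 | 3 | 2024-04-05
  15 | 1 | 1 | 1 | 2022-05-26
SELECT name, signup_year FROM customers WHERE signup_year BETWEEN 2019 AND 2020

Execution result:
name | signup_year
Olivia Wilson | 2019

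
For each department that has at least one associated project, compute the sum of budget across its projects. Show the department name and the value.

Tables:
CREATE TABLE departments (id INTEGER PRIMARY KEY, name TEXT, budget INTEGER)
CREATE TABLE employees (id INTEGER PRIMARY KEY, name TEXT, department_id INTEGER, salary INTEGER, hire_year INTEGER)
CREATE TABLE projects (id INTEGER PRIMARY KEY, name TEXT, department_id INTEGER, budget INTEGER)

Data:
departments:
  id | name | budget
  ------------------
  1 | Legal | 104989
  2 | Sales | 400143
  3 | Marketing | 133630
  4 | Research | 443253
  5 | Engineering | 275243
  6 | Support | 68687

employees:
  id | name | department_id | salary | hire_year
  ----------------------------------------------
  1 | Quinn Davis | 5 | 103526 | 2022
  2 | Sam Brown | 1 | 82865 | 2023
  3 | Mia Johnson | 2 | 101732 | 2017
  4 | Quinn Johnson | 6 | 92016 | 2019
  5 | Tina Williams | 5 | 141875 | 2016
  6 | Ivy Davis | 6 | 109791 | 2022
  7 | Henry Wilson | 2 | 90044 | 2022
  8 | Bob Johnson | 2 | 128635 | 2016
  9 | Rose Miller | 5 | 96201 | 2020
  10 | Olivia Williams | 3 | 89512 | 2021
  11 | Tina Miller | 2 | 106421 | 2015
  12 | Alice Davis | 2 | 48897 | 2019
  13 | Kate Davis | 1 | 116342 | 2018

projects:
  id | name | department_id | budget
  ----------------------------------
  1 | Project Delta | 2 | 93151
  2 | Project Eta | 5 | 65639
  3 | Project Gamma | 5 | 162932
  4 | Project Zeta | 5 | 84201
SELECT p.name, SUM(c.budget) AS sum_budget FROM projects c JOIN departments p ON c.department_id = p.id GROUP BY p.id, p.name

Execution result:
name | sum_budget
Sales | 93151
Engineering | 312772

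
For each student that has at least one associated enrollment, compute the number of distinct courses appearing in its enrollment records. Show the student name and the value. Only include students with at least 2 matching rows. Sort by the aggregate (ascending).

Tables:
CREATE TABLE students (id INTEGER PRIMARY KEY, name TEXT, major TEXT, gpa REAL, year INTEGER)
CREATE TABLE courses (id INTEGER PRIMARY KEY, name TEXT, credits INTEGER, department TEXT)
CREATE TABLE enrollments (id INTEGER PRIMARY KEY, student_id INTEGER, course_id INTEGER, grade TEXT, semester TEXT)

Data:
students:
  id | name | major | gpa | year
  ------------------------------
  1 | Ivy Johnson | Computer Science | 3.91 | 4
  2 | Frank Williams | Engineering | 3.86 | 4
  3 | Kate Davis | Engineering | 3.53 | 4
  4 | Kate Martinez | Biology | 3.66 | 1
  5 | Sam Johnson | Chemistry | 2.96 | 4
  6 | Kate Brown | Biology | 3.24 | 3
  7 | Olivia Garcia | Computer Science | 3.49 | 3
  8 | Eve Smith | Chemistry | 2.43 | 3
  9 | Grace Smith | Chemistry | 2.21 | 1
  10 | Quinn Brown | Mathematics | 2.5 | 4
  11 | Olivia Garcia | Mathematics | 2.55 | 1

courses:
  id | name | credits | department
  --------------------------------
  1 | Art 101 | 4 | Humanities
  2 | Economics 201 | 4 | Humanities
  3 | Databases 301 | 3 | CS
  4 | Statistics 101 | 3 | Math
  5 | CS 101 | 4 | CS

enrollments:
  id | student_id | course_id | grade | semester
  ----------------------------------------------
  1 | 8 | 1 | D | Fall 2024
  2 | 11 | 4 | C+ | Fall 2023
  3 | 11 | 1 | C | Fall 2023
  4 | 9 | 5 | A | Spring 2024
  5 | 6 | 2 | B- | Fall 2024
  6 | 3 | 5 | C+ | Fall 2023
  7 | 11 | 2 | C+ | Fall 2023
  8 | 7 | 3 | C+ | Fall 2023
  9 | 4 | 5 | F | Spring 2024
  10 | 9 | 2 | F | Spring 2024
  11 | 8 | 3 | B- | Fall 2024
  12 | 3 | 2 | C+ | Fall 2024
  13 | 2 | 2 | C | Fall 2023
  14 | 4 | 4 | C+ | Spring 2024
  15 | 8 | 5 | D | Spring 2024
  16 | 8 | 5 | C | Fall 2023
SELECT p.name, COUNT(DISTINCT c.course_id) AS distinct_course_count FROM enrollments c JOIN students p ON c.student_id = p.id GROUP BY p.id, p.name HAVING COUNT(*) >= 2 ORDER BY distinct_course_count ASC

Execution result:
name | distinct_course_count
Kate Davis | 2
Kate Martinez | 2
Grace Smith | 2
Eve Smith | 3
Olivia Garcia | 3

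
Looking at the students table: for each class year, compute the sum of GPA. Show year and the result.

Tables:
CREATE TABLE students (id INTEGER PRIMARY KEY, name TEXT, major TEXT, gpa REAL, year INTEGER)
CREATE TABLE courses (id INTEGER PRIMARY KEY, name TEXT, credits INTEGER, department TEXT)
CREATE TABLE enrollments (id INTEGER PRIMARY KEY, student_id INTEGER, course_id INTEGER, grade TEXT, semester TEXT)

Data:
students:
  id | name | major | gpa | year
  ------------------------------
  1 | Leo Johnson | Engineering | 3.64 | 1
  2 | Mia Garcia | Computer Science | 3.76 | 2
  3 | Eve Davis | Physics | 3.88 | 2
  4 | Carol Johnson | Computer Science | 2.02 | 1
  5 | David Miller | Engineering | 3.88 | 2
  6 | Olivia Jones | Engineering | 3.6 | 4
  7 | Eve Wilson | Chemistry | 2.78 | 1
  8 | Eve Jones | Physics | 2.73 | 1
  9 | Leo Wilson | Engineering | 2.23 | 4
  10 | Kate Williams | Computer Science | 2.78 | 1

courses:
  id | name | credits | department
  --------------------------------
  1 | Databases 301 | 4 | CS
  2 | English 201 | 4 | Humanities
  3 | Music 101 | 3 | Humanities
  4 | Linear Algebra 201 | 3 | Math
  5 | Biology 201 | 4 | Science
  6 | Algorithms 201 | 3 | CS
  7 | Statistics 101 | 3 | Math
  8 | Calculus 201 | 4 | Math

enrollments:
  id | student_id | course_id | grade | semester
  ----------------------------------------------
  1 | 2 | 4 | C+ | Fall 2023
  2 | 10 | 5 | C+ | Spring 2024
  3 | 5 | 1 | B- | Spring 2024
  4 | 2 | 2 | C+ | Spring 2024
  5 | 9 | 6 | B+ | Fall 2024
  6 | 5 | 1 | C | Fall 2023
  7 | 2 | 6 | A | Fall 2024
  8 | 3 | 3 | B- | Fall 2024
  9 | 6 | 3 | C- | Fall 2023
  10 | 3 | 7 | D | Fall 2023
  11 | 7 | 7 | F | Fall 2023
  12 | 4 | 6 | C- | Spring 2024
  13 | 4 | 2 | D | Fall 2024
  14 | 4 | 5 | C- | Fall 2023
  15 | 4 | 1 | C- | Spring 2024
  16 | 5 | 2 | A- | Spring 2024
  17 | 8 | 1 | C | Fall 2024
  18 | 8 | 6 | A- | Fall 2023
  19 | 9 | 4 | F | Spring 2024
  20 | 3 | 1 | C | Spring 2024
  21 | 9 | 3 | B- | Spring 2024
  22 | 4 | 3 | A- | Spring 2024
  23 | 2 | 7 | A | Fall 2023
SELECT year, SUM(gpa) AS sum_gpa FROM students GROUP BY year

Execution result:
year | sum_gpa
1 | 13.95
2 | 11.52
4 | 5.83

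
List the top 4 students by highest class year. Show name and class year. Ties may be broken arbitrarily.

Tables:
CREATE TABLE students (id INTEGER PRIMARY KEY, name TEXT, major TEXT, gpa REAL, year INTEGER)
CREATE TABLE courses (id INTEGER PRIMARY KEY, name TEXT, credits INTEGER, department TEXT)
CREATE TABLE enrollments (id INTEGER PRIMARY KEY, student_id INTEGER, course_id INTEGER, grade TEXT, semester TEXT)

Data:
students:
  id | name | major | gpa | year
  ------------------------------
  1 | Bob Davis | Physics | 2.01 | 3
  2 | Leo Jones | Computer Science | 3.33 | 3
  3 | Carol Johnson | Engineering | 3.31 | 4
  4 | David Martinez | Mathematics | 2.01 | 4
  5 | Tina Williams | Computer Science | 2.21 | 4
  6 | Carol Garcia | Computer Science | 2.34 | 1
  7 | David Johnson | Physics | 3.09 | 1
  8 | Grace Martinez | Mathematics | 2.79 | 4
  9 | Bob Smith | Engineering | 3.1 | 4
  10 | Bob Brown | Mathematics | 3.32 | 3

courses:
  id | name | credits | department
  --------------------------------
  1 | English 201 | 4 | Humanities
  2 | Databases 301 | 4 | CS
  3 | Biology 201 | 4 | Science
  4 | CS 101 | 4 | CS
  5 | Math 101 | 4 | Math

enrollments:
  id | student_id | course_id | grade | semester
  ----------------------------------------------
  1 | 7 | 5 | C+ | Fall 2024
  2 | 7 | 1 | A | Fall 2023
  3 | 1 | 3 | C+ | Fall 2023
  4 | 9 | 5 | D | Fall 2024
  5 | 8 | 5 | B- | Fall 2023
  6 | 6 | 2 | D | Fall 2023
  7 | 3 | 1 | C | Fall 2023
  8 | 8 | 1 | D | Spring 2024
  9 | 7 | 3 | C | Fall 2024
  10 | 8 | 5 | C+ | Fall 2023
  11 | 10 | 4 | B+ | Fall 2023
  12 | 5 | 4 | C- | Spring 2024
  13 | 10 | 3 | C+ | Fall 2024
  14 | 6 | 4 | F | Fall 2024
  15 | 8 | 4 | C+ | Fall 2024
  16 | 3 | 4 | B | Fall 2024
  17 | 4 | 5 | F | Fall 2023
SELECT name, year FROM students ORDER BY year DESC LIMIT 4

Execution result:
name | year
Carol Johnson | 4
David Martinez | 4
Tina Williams | 4
Grace Martinez | 4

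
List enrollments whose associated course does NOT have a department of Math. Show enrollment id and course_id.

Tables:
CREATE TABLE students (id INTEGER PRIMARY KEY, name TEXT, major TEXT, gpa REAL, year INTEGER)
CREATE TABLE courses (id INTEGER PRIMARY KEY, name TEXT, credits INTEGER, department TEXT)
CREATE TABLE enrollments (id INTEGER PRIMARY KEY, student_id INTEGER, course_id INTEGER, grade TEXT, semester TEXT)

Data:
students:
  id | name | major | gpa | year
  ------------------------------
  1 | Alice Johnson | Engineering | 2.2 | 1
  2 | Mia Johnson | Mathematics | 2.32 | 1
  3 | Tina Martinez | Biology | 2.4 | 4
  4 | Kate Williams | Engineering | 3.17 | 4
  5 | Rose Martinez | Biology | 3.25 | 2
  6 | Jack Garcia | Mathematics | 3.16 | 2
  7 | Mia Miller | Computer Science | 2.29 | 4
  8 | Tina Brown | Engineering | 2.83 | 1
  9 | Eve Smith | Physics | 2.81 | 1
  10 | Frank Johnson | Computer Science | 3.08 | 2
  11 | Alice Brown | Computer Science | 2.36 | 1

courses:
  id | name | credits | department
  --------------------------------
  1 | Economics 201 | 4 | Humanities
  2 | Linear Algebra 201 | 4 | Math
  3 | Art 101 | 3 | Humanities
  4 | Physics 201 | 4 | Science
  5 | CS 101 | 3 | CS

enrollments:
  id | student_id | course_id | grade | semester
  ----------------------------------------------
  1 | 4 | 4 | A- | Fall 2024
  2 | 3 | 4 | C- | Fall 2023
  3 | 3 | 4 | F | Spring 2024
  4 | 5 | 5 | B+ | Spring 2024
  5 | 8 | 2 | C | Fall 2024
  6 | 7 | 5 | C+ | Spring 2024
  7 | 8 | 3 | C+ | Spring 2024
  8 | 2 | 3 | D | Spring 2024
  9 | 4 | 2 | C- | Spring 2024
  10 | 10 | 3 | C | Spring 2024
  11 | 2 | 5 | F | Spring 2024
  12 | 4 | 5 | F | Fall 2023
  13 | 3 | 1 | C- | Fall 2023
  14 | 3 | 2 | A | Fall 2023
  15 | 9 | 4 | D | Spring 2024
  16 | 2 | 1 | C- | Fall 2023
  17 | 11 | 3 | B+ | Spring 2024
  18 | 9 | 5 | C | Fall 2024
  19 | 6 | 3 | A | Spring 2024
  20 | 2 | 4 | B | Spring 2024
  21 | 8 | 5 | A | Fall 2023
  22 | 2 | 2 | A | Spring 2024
SELECT id, course_id FROM enrollments WHERE course_id NOT IN (SELECT id FROM courses WHERE department = 'Math')

Execution result:
id | course_id
1 | 4
2 | 4
3 | 4
4 | 5
6 | 5
7 | 3
8 | 3
10 | 3
11 | 5
12 | 5
13 | 1
15 | 4
16 | 1
17 | 3
18 | 5
19 | 3
20 | 4
21 | 5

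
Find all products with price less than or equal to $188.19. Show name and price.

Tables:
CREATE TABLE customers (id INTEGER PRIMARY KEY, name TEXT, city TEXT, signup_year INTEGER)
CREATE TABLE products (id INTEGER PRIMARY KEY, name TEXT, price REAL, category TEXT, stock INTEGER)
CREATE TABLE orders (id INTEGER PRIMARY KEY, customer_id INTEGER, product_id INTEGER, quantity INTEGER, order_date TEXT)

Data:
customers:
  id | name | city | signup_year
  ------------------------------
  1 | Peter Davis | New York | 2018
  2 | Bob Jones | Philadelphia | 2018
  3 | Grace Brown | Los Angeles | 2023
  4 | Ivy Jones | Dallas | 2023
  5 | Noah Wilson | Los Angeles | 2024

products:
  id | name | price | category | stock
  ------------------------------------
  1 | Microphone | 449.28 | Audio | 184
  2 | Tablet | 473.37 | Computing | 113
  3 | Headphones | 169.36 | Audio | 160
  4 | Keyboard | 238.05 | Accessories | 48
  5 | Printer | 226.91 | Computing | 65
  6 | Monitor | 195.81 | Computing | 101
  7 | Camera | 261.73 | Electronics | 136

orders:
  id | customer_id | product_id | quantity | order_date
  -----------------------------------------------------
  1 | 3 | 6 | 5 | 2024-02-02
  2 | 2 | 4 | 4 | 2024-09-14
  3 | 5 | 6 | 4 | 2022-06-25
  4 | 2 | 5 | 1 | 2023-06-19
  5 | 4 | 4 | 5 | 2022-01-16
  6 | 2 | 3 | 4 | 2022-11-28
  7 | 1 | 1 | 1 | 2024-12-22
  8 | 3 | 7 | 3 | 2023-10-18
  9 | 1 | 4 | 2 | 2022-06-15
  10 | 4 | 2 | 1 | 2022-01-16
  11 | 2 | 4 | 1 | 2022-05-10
SELECT name, price FROM products WHERE price <= 188.19

Execution result:
name | price
Headphones | 169.36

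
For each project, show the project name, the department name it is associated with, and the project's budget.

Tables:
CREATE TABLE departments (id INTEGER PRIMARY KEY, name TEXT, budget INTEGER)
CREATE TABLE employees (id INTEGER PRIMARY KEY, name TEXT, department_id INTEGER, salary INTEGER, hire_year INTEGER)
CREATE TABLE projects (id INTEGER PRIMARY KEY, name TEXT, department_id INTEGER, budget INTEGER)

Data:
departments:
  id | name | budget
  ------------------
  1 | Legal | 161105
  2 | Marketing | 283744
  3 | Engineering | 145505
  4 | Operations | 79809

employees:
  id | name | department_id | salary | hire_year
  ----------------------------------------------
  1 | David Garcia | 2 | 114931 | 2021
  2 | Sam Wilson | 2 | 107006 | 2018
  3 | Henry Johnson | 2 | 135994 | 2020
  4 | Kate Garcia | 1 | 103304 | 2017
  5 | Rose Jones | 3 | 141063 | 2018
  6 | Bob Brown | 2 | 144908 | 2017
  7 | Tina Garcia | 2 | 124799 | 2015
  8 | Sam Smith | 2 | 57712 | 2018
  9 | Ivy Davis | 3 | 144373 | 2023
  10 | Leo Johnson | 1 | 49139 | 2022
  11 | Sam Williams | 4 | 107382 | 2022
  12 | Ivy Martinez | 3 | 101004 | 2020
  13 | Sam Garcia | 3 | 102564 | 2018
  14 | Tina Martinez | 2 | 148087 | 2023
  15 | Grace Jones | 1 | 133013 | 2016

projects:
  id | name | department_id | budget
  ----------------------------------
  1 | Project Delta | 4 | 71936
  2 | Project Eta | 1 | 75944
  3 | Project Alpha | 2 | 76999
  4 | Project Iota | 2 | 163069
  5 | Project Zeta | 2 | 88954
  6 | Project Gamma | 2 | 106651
SELECT c.name, p.name AS department, c.budget FROM projects c JOIN departments p ON c.department_id = p.id

Execution result:
name | department | budget
Project Delta | Operations | 71936
Project Eta | Legal | 75944
Project Alpha | Marketing | 76999
Project Iota | Marketing | 163069
Project Zeta | Marketing | 88954
Project Gamma | Marketing | 106651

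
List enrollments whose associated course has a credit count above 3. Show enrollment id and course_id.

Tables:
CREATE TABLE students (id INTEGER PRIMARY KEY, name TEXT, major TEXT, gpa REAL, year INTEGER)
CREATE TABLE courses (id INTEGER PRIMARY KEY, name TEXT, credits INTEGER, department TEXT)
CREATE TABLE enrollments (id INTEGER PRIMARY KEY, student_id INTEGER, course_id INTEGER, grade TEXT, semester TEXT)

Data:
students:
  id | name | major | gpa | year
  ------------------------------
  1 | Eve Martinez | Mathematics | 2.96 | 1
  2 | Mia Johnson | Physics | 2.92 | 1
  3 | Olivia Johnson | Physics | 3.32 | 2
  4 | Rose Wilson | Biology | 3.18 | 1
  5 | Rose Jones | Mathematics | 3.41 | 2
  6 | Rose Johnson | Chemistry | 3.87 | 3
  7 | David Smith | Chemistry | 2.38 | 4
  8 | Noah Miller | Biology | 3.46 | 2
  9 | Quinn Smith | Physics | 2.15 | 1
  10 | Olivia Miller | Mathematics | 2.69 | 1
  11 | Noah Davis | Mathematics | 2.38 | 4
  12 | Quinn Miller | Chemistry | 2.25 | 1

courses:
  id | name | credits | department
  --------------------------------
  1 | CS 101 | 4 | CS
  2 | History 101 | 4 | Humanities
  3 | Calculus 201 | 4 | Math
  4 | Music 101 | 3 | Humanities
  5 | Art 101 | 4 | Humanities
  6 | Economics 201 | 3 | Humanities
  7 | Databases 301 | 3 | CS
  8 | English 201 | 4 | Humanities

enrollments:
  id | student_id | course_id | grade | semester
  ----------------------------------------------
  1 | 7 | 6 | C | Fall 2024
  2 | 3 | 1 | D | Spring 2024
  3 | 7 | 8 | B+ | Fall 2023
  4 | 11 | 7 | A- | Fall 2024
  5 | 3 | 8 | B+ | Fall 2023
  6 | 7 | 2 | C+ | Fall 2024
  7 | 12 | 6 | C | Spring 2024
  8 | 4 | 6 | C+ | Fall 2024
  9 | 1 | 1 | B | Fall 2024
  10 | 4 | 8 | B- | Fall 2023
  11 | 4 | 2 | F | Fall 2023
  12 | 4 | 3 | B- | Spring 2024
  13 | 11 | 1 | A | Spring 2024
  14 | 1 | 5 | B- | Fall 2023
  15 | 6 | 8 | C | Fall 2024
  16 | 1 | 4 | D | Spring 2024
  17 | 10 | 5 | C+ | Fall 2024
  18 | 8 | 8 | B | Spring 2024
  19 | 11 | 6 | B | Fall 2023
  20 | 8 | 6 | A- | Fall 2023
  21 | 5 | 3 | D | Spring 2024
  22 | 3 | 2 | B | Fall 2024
SELECT id, course_id FROM enrollments WHERE course_id IN (SELECT id FROM courses WHERE credits > 3)

Execution result:
id | course_id
2 | 1
3 | 8
5 | 8
6 | 2
9 | 1
10 | 8
11 | 2
12 | 3
13 | 1
14 | 5
15 | 8
17 | 5
18 | 8
21 | 3
22 | 2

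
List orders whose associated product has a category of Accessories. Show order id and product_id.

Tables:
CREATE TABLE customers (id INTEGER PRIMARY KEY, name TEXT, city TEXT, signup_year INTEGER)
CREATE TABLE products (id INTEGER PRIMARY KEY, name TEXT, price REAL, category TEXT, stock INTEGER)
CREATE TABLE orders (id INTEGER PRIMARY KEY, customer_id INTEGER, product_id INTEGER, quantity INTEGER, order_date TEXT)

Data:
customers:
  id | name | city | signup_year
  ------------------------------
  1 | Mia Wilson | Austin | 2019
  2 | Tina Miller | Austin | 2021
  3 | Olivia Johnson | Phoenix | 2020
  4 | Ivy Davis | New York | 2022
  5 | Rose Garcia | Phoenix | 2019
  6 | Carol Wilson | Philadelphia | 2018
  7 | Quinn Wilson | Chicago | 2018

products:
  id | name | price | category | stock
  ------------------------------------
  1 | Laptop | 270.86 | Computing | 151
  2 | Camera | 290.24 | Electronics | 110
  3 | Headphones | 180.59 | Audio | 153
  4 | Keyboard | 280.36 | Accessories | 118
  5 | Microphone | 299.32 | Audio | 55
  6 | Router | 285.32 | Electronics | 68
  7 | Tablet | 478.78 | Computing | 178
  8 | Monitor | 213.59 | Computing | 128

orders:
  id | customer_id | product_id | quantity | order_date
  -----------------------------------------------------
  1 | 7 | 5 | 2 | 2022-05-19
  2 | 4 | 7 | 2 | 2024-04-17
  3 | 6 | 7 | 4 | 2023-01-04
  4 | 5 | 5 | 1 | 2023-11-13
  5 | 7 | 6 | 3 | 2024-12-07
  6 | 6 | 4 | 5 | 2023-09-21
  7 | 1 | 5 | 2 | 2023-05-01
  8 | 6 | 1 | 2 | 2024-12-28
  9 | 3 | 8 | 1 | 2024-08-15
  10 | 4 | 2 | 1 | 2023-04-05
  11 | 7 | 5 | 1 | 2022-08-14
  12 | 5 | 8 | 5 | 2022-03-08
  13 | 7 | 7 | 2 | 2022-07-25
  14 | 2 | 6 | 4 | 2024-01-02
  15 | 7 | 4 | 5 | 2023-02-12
SELECT id, product_id FROM orders WHERE product_id IN (SELECT id FROM products WHERE category = 'Accessories')

Execution result:
id | product_id
6 | 4
15 | 4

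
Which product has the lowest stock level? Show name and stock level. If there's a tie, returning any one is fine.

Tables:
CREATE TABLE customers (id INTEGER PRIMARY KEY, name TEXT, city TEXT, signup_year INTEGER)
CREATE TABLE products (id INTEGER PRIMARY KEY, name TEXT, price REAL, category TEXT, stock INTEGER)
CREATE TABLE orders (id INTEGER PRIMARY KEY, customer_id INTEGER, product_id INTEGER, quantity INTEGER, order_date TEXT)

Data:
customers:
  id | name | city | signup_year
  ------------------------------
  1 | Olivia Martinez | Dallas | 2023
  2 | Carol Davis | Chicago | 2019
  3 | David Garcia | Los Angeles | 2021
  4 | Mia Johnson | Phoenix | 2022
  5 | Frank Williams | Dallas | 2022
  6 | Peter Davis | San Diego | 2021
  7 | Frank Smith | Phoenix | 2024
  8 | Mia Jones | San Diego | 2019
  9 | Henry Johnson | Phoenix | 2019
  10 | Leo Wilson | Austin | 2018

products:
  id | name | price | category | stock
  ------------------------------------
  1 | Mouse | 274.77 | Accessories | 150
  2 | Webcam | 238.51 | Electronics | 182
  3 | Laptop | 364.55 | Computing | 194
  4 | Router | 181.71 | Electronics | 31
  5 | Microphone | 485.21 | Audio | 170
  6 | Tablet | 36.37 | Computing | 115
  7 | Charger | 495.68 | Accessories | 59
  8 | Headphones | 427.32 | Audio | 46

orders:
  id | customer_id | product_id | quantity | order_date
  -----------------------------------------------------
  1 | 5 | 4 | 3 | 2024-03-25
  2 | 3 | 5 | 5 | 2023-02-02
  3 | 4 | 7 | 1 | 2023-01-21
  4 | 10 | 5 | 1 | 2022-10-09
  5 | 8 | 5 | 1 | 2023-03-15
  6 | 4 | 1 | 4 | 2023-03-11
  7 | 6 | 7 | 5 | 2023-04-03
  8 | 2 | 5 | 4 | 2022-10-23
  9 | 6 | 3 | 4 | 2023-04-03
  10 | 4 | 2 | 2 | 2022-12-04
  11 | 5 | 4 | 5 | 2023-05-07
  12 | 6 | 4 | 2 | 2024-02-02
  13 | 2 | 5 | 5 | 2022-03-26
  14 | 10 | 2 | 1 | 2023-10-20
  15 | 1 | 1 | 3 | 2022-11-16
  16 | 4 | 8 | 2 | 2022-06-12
SELECT name, stock FROM products ORDER BY stock ASC LIMIT 1

Execution result:
name | stock
Router | 31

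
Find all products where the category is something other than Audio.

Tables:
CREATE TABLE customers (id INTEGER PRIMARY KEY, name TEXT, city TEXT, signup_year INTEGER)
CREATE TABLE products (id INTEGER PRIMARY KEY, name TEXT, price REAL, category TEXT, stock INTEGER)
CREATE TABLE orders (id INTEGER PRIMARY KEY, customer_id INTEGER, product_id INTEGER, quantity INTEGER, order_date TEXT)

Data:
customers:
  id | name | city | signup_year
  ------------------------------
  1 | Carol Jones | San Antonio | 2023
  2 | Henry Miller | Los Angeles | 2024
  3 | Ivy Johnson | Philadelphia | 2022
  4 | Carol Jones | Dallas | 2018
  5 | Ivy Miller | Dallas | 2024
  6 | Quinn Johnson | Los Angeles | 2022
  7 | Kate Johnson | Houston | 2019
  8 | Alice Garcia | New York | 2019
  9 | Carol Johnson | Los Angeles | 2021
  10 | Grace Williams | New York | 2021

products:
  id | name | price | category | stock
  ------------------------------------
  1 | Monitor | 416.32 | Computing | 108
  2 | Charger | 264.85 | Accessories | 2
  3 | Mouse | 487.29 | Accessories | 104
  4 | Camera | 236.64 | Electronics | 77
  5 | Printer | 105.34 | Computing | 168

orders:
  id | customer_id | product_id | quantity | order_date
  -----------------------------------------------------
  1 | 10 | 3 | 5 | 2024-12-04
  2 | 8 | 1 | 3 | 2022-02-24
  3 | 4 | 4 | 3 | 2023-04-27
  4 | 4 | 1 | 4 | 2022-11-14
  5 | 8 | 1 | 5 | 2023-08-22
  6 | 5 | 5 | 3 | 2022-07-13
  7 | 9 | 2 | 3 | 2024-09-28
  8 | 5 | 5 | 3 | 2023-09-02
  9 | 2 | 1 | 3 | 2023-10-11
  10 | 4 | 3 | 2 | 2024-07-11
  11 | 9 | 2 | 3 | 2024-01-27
SELECT name, category FROM products WHERE category <> 'Audio'

Execution result:
name | category
Monitor | Computing
Charger | Accessories
Mouse | Accessories
Camera | Electronics
Printer | Computing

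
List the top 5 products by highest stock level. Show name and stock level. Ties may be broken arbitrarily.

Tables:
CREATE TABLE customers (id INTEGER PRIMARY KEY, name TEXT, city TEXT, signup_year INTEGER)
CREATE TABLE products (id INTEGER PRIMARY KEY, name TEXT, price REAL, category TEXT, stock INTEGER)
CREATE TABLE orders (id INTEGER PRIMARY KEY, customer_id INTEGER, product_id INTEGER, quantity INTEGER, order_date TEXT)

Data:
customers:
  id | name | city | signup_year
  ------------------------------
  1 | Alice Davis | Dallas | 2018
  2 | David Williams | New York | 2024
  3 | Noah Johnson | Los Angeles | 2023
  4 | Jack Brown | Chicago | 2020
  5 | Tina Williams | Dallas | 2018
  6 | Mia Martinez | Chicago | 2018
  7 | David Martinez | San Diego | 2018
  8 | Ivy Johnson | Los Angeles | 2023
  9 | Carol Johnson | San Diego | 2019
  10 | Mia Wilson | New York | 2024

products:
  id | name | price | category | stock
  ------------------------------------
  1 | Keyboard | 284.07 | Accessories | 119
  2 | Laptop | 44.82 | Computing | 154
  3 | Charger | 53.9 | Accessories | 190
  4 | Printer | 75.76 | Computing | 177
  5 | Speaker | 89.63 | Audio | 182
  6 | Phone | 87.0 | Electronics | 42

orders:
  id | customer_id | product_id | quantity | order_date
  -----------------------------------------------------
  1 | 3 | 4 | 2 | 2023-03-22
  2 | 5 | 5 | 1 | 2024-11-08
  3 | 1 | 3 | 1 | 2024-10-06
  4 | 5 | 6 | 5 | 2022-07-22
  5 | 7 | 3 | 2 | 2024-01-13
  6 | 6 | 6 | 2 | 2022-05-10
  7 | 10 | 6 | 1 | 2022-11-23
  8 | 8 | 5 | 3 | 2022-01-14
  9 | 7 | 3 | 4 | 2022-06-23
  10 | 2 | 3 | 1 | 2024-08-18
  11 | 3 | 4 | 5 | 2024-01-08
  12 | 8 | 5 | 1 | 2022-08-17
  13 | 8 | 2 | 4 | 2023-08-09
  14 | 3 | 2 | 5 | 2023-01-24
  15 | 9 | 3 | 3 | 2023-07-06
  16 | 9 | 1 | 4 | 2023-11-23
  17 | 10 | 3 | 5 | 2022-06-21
SELECT name, stock FROM products ORDER BY stock DESC LIMIT 5

Execution result:
name | stock
Charger | 190
Speaker | 182
Printer | 177
Laptop | 154
Keyboard | 119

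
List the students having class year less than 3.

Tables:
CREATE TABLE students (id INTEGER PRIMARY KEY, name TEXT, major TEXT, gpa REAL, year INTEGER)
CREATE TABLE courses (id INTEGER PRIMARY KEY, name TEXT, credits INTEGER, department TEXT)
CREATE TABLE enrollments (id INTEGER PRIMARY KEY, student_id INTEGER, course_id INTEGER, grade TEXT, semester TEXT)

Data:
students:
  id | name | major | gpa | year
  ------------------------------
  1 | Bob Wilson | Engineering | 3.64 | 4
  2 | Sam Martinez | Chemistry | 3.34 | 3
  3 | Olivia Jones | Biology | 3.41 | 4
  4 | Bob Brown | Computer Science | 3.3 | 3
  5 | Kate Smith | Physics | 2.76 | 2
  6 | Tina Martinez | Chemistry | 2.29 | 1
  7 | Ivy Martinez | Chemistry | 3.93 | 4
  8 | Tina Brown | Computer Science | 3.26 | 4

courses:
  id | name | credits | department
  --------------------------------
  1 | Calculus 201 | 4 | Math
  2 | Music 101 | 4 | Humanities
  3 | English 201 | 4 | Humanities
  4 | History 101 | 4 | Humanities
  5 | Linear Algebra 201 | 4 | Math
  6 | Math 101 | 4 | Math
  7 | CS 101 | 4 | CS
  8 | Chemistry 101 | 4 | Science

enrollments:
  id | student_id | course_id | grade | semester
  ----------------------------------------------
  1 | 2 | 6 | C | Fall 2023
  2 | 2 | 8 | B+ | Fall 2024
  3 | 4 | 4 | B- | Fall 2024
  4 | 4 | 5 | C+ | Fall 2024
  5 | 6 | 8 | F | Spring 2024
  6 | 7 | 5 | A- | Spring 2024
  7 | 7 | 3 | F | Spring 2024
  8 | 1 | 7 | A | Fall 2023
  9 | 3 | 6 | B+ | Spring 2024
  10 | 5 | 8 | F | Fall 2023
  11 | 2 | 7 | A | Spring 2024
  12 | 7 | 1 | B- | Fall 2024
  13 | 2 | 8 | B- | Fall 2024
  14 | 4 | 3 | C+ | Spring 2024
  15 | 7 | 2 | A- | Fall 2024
SELECT name, year FROM students WHERE year < 3

Execution result:
name | year
Kate Smith | 2
Tina Martinez | 1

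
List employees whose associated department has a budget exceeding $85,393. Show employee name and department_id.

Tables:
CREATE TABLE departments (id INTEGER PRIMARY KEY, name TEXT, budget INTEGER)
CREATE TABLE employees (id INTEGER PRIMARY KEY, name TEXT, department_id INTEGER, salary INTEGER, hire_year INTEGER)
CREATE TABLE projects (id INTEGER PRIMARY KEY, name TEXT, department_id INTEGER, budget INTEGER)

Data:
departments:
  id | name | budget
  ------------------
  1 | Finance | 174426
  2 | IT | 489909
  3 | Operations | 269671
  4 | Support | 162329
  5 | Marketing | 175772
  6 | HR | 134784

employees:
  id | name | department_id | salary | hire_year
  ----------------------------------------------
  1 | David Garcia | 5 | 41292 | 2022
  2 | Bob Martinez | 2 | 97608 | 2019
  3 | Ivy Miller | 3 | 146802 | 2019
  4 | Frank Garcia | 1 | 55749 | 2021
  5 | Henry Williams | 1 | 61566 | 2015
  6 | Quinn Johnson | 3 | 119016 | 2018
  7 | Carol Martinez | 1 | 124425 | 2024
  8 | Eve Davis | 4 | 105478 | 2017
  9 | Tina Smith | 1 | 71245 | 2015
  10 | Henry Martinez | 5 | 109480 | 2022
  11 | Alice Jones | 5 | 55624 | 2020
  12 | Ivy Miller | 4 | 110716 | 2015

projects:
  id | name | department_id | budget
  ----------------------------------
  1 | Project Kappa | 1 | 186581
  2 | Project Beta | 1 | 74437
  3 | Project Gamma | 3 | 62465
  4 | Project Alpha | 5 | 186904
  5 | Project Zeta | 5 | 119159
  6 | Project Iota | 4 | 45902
SELECT name, department_id FROM employees WHERE department_id IN (SELECT id FROM departments WHERE budget > 85393)

Execution result:
name | department_id
David Garcia | 5
Bob Martinez | 2
Ivy Miller | 3
Frank Garcia | 1
Henry Williams | 1
Quinn Johnson | 3
Carol Martinez | 1
Eve Davis | 4
Tina Smith | 1
Henry Martinez | 5
Alice Jones | 5
Ivy Miller | 4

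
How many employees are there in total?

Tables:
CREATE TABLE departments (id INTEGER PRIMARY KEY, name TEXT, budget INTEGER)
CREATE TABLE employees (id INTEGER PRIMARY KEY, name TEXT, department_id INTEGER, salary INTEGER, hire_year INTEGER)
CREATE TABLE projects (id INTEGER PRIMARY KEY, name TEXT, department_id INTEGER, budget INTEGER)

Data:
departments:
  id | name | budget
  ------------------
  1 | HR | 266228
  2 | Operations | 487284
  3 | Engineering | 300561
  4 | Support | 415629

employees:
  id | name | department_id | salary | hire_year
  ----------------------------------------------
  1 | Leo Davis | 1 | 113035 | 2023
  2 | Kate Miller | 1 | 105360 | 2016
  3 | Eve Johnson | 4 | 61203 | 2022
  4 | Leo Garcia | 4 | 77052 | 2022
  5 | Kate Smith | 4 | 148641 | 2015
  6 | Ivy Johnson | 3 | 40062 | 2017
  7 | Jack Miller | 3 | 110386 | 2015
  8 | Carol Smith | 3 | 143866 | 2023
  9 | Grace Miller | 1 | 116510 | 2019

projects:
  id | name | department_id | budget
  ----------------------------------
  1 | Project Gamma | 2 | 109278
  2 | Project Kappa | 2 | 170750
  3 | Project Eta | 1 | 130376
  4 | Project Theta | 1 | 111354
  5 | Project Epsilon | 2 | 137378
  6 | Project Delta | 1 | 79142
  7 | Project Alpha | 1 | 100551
SELECT COUNT(*) FROM employees

Execution result:
9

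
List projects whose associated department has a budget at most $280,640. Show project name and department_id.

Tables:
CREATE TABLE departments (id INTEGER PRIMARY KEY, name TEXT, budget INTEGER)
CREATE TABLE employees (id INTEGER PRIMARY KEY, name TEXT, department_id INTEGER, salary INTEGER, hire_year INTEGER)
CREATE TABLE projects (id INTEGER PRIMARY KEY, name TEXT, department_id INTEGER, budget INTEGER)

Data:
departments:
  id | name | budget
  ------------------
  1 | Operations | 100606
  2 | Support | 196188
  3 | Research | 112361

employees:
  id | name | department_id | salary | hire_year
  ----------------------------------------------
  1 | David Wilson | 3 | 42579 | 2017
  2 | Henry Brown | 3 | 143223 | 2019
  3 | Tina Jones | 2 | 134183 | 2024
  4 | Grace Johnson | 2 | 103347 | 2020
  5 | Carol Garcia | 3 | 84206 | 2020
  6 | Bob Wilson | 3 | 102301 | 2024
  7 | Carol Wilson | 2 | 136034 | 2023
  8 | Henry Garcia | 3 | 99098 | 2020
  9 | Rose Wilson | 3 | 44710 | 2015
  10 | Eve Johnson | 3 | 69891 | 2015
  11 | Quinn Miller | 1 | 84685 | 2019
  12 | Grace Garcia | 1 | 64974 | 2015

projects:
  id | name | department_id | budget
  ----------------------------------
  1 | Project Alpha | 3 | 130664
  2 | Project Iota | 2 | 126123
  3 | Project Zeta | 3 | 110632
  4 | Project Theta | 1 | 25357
SELECT name, department_id FROM projects WHERE department_id IN (SELECT id FROM departments WHERE budget <= 280640)

Execution result:
name | department_id
Project Alpha | 3
Project Iota | 2
Project Zeta | 3
Project Theta | 1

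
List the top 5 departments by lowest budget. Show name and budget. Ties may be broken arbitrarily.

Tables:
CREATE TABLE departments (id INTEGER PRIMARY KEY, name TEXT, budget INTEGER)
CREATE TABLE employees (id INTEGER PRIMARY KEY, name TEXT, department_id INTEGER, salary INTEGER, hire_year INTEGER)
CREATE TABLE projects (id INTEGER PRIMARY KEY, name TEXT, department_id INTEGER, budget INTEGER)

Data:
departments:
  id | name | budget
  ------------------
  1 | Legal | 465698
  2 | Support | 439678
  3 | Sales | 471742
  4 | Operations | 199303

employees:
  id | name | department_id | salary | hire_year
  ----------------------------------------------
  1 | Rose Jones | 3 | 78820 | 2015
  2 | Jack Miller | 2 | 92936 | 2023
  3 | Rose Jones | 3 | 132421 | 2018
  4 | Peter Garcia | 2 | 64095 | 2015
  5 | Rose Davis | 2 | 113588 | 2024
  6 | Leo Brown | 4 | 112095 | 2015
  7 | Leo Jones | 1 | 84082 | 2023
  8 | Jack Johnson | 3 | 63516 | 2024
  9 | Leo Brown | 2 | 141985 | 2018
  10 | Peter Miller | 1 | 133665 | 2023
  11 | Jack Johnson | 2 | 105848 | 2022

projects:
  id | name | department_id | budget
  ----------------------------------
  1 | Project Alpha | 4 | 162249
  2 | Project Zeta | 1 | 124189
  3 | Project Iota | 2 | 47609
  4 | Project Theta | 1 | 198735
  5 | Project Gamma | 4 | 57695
SELECT name, budget FROM departments ORDER BY budget ASC LIMIT 5

Execution result:
name | budget
Operations | 199303
Support | 439678
Legal | 465698
Sales | 471742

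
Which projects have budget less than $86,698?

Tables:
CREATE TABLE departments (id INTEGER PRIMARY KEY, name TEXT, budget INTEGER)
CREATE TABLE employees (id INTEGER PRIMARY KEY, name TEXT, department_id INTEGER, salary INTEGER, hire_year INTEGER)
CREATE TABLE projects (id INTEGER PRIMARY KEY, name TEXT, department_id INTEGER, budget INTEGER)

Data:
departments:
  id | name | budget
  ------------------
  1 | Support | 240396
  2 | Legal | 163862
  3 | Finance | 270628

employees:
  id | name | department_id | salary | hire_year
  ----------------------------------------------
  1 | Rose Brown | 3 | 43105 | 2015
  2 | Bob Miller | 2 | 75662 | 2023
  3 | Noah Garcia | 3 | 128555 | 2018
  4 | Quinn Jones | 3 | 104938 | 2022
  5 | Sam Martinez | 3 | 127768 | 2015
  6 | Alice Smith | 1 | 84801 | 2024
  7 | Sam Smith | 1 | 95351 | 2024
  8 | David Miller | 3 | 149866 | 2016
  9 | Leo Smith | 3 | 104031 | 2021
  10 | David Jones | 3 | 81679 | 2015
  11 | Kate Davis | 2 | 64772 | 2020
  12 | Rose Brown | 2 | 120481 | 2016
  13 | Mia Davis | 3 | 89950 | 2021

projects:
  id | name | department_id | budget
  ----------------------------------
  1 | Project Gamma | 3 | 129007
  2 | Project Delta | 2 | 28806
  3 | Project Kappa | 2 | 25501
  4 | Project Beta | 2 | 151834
SELECT name, budget FROM projects WHERE budget < 86698

Execution result:
name | budget
Project Delta | 28806
Project Kappa | 25501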